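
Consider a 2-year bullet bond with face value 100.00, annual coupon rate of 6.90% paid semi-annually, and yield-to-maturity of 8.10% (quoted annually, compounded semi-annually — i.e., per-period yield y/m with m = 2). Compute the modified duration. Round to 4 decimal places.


Coupon per period c = face * coupon_rate / m = 3.450000
Periods per year m = 2; per-period yield y/m = 0.040500
Number of cashflows N = 4
Cashflows (t years, CF_t, discount factor 1/(1+y/m)^(m*t), PV):
  t = 0.5000: CF_t = 3.450000, DF = 0.961076, PV = 3.315714
  t = 1.0000: CF_t = 3.450000, DF = 0.923668, PV = 3.186654
  t = 1.5000: CF_t = 3.450000, DF = 0.887715, PV = 3.062618
  t = 2.0000: CF_t = 103.450000, DF = 0.853162, PV = 88.259641
Price P = sum_t PV_t = 97.824627
First compute Macaulay numerator sum_t t * PV_t:
  t * PV_t at t = 0.5000: 1.657857
  t * PV_t at t = 1.0000: 3.186654
  t * PV_t at t = 1.5000: 4.593927
  t * PV_t at t = 2.0000: 176.519282
Macaulay duration D = 185.957720 / 97.824627 = 1.900930
Modified duration = D / (1 + y/m) = 1.900930 / (1 + 0.040500) = 1.826939

Answer: Modified duration = 1.8269


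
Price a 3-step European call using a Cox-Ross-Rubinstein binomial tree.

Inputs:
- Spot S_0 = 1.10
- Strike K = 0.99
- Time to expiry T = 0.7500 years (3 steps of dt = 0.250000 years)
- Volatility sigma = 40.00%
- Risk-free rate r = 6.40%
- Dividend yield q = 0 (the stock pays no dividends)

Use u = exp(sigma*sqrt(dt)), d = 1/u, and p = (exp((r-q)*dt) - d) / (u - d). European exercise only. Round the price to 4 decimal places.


dt = T/N = 0.250000
u = exp(sigma*sqrt(dt)) = 1.221403; d = 1/u = 0.818731
p = (exp((r-q)*dt) - d) / (u - d) = 0.490220
Discount per step: exp(-r*dt) = 0.984127
Stock lattice S(k, i) with i counting down-moves:
  k=0: S(0,0) = 1.1000
  k=1: S(1,0) = 1.3435; S(1,1) = 0.9006
  k=2: S(2,0) = 1.6410; S(2,1) = 1.1000; S(2,2) = 0.7374
  k=3: S(3,0) = 2.0043; S(3,1) = 1.3435; S(3,2) = 0.9006; S(3,3) = 0.6037
Terminal payoffs V(N, i) = max(S_T - K, 0):
  V(3,0) = 1.014331; V(3,1) = 0.353543; V(3,2) = 0.000000; V(3,3) = 0.000000
Backward induction: V(k, i) = exp(-r*dt) * [p * V(k+1, i) + (1-p) * V(k+1, i+1)].
  V(2,0) = exp(-r*dt) * [p*1.014331 + (1-p)*0.353543] = 0.666721
  V(2,1) = exp(-r*dt) * [p*0.353543 + (1-p)*0.000000] = 0.170563
  V(2,2) = exp(-r*dt) * [p*0.000000 + (1-p)*0.000000] = 0.000000
  V(1,0) = exp(-r*dt) * [p*0.666721 + (1-p)*0.170563] = 0.407222
  V(1,1) = exp(-r*dt) * [p*0.170563 + (1-p)*0.000000] = 0.082286
  V(0,0) = exp(-r*dt) * [p*0.407222 + (1-p)*0.082286] = 0.237742

Answer: Price = V(0,0) = 0.2377


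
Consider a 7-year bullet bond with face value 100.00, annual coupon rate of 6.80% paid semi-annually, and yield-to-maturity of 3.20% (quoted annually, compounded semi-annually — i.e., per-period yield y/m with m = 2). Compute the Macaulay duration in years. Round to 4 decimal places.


Coupon per period c = face * coupon_rate / m = 3.400000
Periods per year m = 2; per-period yield y/m = 0.016000
Number of cashflows N = 14
Cashflows (t years, CF_t, discount factor 1/(1+y/m)^(m*t), PV):
  t = 0.5000: CF_t = 3.400000, DF = 0.984252, PV = 3.346457
  t = 1.0000: CF_t = 3.400000, DF = 0.968752, PV = 3.293757
  t = 1.5000: CF_t = 3.400000, DF = 0.953496, PV = 3.241886
  t = 2.0000: CF_t = 3.400000, DF = 0.938480, PV = 3.190833
  t = 2.5000: CF_t = 3.400000, DF = 0.923701, PV = 3.140584
  t = 3.0000: CF_t = 3.400000, DF = 0.909155, PV = 3.091126
  t = 3.5000: CF_t = 3.400000, DF = 0.894837, PV = 3.042447
  t = 4.0000: CF_t = 3.400000, DF = 0.880745, PV = 2.994534
  t = 4.5000: CF_t = 3.400000, DF = 0.866875, PV = 2.947376
  t = 5.0000: CF_t = 3.400000, DF = 0.853224, PV = 2.900961
  t = 5.5000: CF_t = 3.400000, DF = 0.839787, PV = 2.855276
  t = 6.0000: CF_t = 3.400000, DF = 0.826562, PV = 2.810311
  t = 6.5000: CF_t = 3.400000, DF = 0.813545, PV = 2.766054
  t = 7.0000: CF_t = 103.400000, DF = 0.800734, PV = 82.795861
Price P = sum_t PV_t = 122.417462
Macaulay numerator sum_t t * PV_t:
  t * PV_t at t = 0.5000: 1.673228
  t * PV_t at t = 1.0000: 3.293757
  t * PV_t at t = 1.5000: 4.862830
  t * PV_t at t = 2.0000: 6.381666
  t * PV_t at t = 2.5000: 7.851459
  t * PV_t at t = 3.0000: 9.273377
  t * PV_t at t = 3.5000: 10.648563
  t * PV_t at t = 4.0000: 11.978136
  t * PV_t at t = 4.5000: 13.263192
  t * PV_t at t = 5.0000: 14.504803
  t * PV_t at t = 5.5000: 15.704019
  t * PV_t at t = 6.0000: 16.861867
  t * PV_t at t = 6.5000: 17.979353
  t * PV_t at t = 7.0000: 579.571028
Macaulay duration D = (sum_t t * PV_t) / P = 713.847280 / 122.417462 = 5.831254

Answer: Macaulay duration = 5.8313 years


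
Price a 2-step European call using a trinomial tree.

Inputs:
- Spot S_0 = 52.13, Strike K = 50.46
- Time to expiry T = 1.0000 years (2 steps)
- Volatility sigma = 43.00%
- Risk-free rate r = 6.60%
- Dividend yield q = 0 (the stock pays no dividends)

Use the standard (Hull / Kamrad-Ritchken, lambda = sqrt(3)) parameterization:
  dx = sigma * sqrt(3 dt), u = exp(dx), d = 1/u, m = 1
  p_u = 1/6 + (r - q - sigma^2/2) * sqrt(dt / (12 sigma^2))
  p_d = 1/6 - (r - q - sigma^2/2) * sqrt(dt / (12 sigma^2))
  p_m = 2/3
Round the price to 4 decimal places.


dt = T/N = 0.500000; dx = sigma*sqrt(3*dt) = 0.526640
u = exp(dx) = 1.693234; d = 1/u = 0.590586
p_u = 0.154111, p_m = 0.666667, p_d = 0.179223
Discount per step: exp(-r*dt) = 0.967539
Stock lattice S(k, j) with j the centered position index:
  k=0: S(0,+0) = 52.1300
  k=1: S(1,-1) = 30.7872; S(1,+0) = 52.1300; S(1,+1) = 88.2683
  k=2: S(2,-2) = 18.1825; S(2,-1) = 30.7872; S(2,+0) = 52.1300; S(2,+1) = 88.2683; S(2,+2) = 149.4589
Terminal payoffs V(N, j) = max(S_T - K, 0):
  V(2,-2) = 0.000000; V(2,-1) = 0.000000; V(2,+0) = 1.670000; V(2,+1) = 37.808287; V(2,+2) = 98.998863
Backward induction: V(k, j) = exp(-r*dt) * [p_u * V(k+1, j+1) + p_m * V(k+1, j) + p_d * V(k+1, j-1)]
  V(1,-1) = exp(-r*dt) * [p_u*1.670000 + p_m*0.000000 + p_d*0.000000] = 0.249010
  V(1,+0) = exp(-r*dt) * [p_u*37.808287 + p_m*1.670000 + p_d*0.000000] = 6.714711
  V(1,+1) = exp(-r*dt) * [p_u*98.998863 + p_m*37.808287 + p_d*1.670000] = 39.438426
  V(0,+0) = exp(-r*dt) * [p_u*39.438426 + p_m*6.714711 + p_d*0.249010] = 10.254926

Answer: Price = V(0,0) = 10.2549


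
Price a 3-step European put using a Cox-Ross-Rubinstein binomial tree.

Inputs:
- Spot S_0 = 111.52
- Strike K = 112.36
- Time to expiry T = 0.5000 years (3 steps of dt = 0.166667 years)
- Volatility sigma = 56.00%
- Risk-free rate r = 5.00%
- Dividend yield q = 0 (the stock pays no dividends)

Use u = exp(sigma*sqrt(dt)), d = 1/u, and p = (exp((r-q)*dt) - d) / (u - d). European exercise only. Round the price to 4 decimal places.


dt = T/N = 0.166667
u = exp(sigma*sqrt(dt)) = 1.256863; d = 1/u = 0.795632
p = (exp((r-q)*dt) - d) / (u - d) = 0.461236
Discount per step: exp(-r*dt) = 0.991701
Stock lattice S(k, i) with i counting down-moves:
  k=0: S(0,0) = 111.5200
  k=1: S(1,0) = 140.1654; S(1,1) = 88.7288
  k=2: S(2,0) = 176.1687; S(2,1) = 111.5200; S(2,2) = 70.5955
  k=3: S(3,0) = 221.4199; S(3,1) = 140.1654; S(3,2) = 88.7288; S(3,3) = 56.1680
Terminal payoffs V(N, i) = max(K - S_T, 0):
  V(3,0) = 0.000000; V(3,1) = 0.000000; V(3,2) = 23.631166; V(3,3) = 56.192021
Backward induction: V(k, i) = exp(-r*dt) * [p * V(k+1, i) + (1-p) * V(k+1, i+1)].
  V(2,0) = exp(-r*dt) * [p*0.000000 + (1-p)*0.000000] = 0.000000
  V(2,1) = exp(-r*dt) * [p*0.000000 + (1-p)*23.631166] = 12.625967
  V(2,2) = exp(-r*dt) * [p*23.631166 + (1-p)*56.192021] = 40.832095
  V(1,0) = exp(-r*dt) * [p*0.000000 + (1-p)*12.625967] = 6.745966
  V(1,1) = exp(-r*dt) * [p*12.625967 + (1-p)*40.832095] = 27.591525
  V(0,0) = exp(-r*dt) * [p*6.745966 + (1-p)*27.591525] = 17.827620

Answer: Price = V(0,0) = 17.8276


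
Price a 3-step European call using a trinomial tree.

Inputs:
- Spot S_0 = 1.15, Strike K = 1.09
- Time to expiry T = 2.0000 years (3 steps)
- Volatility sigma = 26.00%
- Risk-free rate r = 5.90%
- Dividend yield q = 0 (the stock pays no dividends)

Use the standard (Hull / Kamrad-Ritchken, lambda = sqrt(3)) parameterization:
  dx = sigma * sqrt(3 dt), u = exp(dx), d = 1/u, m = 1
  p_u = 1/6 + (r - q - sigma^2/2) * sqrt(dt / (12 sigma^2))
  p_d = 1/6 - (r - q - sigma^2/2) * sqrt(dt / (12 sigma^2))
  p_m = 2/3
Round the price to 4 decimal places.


Answer: Price = V(0,0) = 0.2557

Derivation:
dt = T/N = 0.666667; dx = sigma*sqrt(3*dt) = 0.367696
u = exp(dx) = 1.444402; d = 1/u = 0.692328
p_u = 0.189512, p_m = 0.666667, p_d = 0.143822
Discount per step: exp(-r*dt) = 0.961430
Stock lattice S(k, j) with j the centered position index:
  k=0: S(0,+0) = 1.1500
  k=1: S(1,-1) = 0.7962; S(1,+0) = 1.1500; S(1,+1) = 1.6611
  k=2: S(2,-2) = 0.5512; S(2,-1) = 0.7962; S(2,+0) = 1.1500; S(2,+1) = 1.6611; S(2,+2) = 2.3992
  k=3: S(3,-3) = 0.3816; S(3,-2) = 0.5512; S(3,-1) = 0.7962; S(3,+0) = 1.1500; S(3,+1) = 1.6611; S(3,+2) = 2.3992; S(3,+3) = 3.4655
Terminal payoffs V(N, j) = max(S_T - K, 0):
  V(3,-3) = 0.000000; V(3,-2) = 0.000000; V(3,-1) = 0.000000; V(3,+0) = 0.060000; V(3,+1) = 0.571063; V(3,+2) = 1.309242; V(3,+3) = 2.375471
Backward induction: V(k, j) = exp(-r*dt) * [p_u * V(k+1, j+1) + p_m * V(k+1, j) + p_d * V(k+1, j-1)]
  V(2,-2) = exp(-r*dt) * [p_u*0.000000 + p_m*0.000000 + p_d*0.000000] = 0.000000
  V(2,-1) = exp(-r*dt) * [p_u*0.060000 + p_m*0.000000 + p_d*0.000000] = 0.010932
  V(2,+0) = exp(-r*dt) * [p_u*0.571063 + p_m*0.060000 + p_d*0.000000] = 0.142506
  V(2,+1) = exp(-r*dt) * [p_u*1.309242 + p_m*0.571063 + p_d*0.060000] = 0.612868
  V(2,+2) = exp(-r*dt) * [p_u*2.375471 + p_m*1.309242 + p_d*0.571063] = 1.350943
  V(1,-1) = exp(-r*dt) * [p_u*0.142506 + p_m*0.010932 + p_d*0.000000] = 0.032972
  V(1,+0) = exp(-r*dt) * [p_u*0.612868 + p_m*0.142506 + p_d*0.010932] = 0.204517
  V(1,+1) = exp(-r*dt) * [p_u*1.350943 + p_m*0.612868 + p_d*0.142506] = 0.658670
  V(0,+0) = exp(-r*dt) * [p_u*0.658670 + p_m*0.204517 + p_d*0.032972] = 0.255656


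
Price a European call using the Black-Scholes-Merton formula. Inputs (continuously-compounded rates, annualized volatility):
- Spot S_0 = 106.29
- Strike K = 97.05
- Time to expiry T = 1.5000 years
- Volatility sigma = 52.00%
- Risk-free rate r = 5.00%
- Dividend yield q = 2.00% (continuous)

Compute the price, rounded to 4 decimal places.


Answer: Price = 31.2172

Derivation:
d1 = (ln(S/K) + (r - q + 0.5*sigma^2) * T) / (sigma * sqrt(T)) = 0.53189241
d2 = d1 - sigma * sqrt(T) = -0.10497493
exp(-rT) = 0.92774349; exp(-qT) = 0.97044553
C = S_0 * exp(-qT) * N(d1) - K * exp(-rT) * N(d2)
N(d1) = 0.70259974; N(d2) = 0.45819785
C = 106.2900 * 0.97044553 * 0.70259974 - 97.0500 * 0.92774349 * 0.45819785 = 31.2172


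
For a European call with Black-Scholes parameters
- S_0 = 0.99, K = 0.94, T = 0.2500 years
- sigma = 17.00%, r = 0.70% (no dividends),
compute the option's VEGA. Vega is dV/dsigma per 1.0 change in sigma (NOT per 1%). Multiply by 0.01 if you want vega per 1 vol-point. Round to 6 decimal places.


d1 = 0.6727949161; d2 = 0.5877949161
phi(d1) = 0.3181395892; exp(-qT) = 1.0000000000; exp(-rT) = 0.9982515304
Vega = S * exp(-qT) * phi(d1) * sqrt(T) = 0.9900 * 1.0000000000 * 0.3181395892 * 0.5000000000 = 0.157479

Answer: Vega = 0.157479


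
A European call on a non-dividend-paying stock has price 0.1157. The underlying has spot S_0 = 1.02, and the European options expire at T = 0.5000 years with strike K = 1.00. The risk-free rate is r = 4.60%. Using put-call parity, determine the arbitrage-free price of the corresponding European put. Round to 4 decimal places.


Put-call parity: C - P = S_0 * exp(-qT) - K * exp(-rT).
S_0 * exp(-qT) = 1.0200 * 1.00000000 = 1.02000000
K * exp(-rT) = 1.0000 * 0.97726248 = 0.97726248
P = C - S*exp(-qT) + K*exp(-rT)
P = 0.1157 - 1.02000000 + 0.97726248 = 0.0730

Answer: Put price = 0.0730


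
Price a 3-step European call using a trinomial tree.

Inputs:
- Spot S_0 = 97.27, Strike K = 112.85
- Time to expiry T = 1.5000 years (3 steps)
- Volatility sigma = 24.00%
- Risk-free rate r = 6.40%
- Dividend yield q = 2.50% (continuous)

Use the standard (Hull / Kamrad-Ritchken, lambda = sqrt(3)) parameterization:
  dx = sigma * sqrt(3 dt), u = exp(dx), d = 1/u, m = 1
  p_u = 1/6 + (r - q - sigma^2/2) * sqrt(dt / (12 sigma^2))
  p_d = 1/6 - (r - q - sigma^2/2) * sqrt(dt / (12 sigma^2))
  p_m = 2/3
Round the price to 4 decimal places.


Answer: Price = V(0,0) = 8.0593

Derivation:
dt = T/N = 0.500000; dx = sigma*sqrt(3*dt) = 0.293939
u = exp(dx) = 1.341702; d = 1/u = 0.745322
p_u = 0.175342, p_m = 0.666667, p_d = 0.157991
Discount per step: exp(-r*dt) = 0.968507
Stock lattice S(k, j) with j the centered position index:
  k=0: S(0,+0) = 97.2700
  k=1: S(1,-1) = 72.4975; S(1,+0) = 97.2700; S(1,+1) = 130.5073
  k=2: S(2,-2) = 54.0340; S(2,-1) = 72.4975; S(2,+0) = 97.2700; S(2,+1) = 130.5073; S(2,+2) = 175.1019
  k=3: S(3,-3) = 40.2727; S(3,-2) = 54.0340; S(3,-1) = 72.4975; S(3,+0) = 97.2700; S(3,+1) = 130.5073; S(3,+2) = 175.1019; S(3,+3) = 234.9345
Terminal payoffs V(N, j) = max(S_T - K, 0):
  V(3,-3) = 0.000000; V(3,-2) = 0.000000; V(3,-1) = 0.000000; V(3,+0) = 0.000000; V(3,+1) = 17.657329; V(3,+2) = 62.251911; V(3,+3) = 122.084541
Backward induction: V(k, j) = exp(-r*dt) * [p_u * V(k+1, j+1) + p_m * V(k+1, j) + p_d * V(k+1, j-1)]
  V(2,-2) = exp(-r*dt) * [p_u*0.000000 + p_m*0.000000 + p_d*0.000000] = 0.000000
  V(2,-1) = exp(-r*dt) * [p_u*0.000000 + p_m*0.000000 + p_d*0.000000] = 0.000000
  V(2,+0) = exp(-r*dt) * [p_u*17.657329 + p_m*0.000000 + p_d*0.000000] = 2.998565
  V(2,+1) = exp(-r*dt) * [p_u*62.251911 + p_m*17.657329 + p_d*0.000000] = 21.972435
  V(2,+2) = exp(-r*dt) * [p_u*122.084541 + p_m*62.251911 + p_d*17.657329] = 63.628481
  V(1,-1) = exp(-r*dt) * [p_u*2.998565 + p_m*0.000000 + p_d*0.000000] = 0.509216
  V(1,+0) = exp(-r*dt) * [p_u*21.972435 + p_m*2.998565 + p_d*0.000000] = 5.667441
  V(1,+1) = exp(-r*dt) * [p_u*63.628481 + p_m*21.972435 + p_d*2.998565] = 25.451170
  V(0,+0) = exp(-r*dt) * [p_u*25.451170 + p_m*5.667441 + p_d*0.509216] = 8.059334


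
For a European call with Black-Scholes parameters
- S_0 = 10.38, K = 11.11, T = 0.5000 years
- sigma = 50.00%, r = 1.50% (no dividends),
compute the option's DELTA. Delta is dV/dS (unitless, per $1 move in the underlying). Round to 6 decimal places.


Answer: Delta = 0.502297

Derivation:
d1 = 0.0057566244; d2 = -0.3477967662
phi(d1) = 0.3989356702; exp(-qT) = 1.0000000000; exp(-rT) = 0.9925280548
N(d1) = 0.5022965482
Delta = exp(-qT) * N(d1) = 1.0000000000 * 0.5022965482 = 0.502297


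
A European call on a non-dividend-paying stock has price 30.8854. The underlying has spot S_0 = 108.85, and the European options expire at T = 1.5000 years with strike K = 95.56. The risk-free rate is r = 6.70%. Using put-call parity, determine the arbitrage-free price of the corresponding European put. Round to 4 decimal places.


Answer: Put price = 8.4584

Derivation:
Put-call parity: C - P = S_0 * exp(-qT) - K * exp(-rT).
S_0 * exp(-qT) = 108.8500 * 1.00000000 = 108.85000000
K * exp(-rT) = 95.5600 * 0.90438511 = 86.42304134
P = C - S*exp(-qT) + K*exp(-rT)
P = 30.8854 - 108.85000000 + 86.42304134 = 8.4584


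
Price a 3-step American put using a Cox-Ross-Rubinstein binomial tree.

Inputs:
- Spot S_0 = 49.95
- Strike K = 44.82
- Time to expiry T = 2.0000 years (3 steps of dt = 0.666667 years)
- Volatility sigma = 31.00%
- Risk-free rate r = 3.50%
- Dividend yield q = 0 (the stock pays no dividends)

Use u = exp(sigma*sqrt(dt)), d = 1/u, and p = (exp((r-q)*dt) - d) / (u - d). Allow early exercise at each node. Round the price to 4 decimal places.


Answer: Price = V(0,0) = 5.2037

Derivation:
dt = T/N = 0.666667
u = exp(sigma*sqrt(dt)) = 1.288030; d = 1/u = 0.776379
p = (exp((r-q)*dt) - d) / (u - d) = 0.483197
Discount per step: exp(-r*dt) = 0.976937
Stock lattice S(k, i) with i counting down-moves:
  k=0: S(0,0) = 49.9500
  k=1: S(1,0) = 64.3371; S(1,1) = 38.7802
  k=2: S(2,0) = 82.8681; S(2,1) = 49.9500; S(2,2) = 30.1081
  k=3: S(3,0) = 106.7366; S(3,1) = 64.3371; S(3,2) = 38.7802; S(3,3) = 23.3753
Terminal payoffs V(N, i) = max(K - S_T, 0):
  V(3,0) = 0.000000; V(3,1) = 0.000000; V(3,2) = 6.039848; V(3,3) = 21.444682
Backward induction: V(k, i) = exp(-r*dt) * [p * V(k+1, i) + (1-p) * V(k+1, i+1)]; then take max(V_cont, immediate exercise) for American.
  V(2,0) = exp(-r*dt) * [p*0.000000 + (1-p)*0.000000] = 0.000000; exercise = 0.000000; V(2,0) = max -> 0.000000
  V(2,1) = exp(-r*dt) * [p*0.000000 + (1-p)*6.039848] = 3.049419; exercise = 0.000000; V(2,1) = max -> 3.049419
  V(2,2) = exp(-r*dt) * [p*6.039848 + (1-p)*21.444682] = 13.678195; exercise = 14.711888; V(2,2) = max -> 14.711888
  V(1,0) = exp(-r*dt) * [p*0.000000 + (1-p)*3.049419] = 1.539601; exercise = 0.000000; V(1,0) = max -> 1.539601
  V(1,1) = exp(-r*dt) * [p*3.049419 + (1-p)*14.711888] = 8.867277; exercise = 6.039848; V(1,1) = max -> 8.867277
  V(0,0) = exp(-r*dt) * [p*1.539601 + (1-p)*8.867277] = 5.203715; exercise = 0.000000; V(0,0) = max -> 5.203715


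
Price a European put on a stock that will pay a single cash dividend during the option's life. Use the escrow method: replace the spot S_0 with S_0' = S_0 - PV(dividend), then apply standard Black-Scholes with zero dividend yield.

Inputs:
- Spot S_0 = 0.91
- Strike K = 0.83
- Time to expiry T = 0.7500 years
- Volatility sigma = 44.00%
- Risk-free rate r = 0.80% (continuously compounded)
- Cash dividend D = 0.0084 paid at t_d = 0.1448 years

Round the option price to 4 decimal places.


Answer: Price = 0.0956

Derivation:
PV(D) = D * exp(-r * t_d) = 0.0084 * 0.99884227 = 0.00839028
S_0' = S_0 - PV(D) = 0.9100 - 0.00839028 = 0.90160972
d1 = (ln(S_0'/K) + (r + sigma^2/2)*T) / (sigma*sqrt(T)) = 0.42344981
d2 = d1 - sigma*sqrt(T) = 0.04239863
exp(-rT) = 0.99401796
N(-d1) = 0.33598356; N(-d2) = 0.48309046
P = K * exp(-rT) * N(-d2) - S_0' * N(-d1) = 0.8300 * 0.99401796 * 0.48309046 - 0.90160972 * 0.33598356 = 0.0956


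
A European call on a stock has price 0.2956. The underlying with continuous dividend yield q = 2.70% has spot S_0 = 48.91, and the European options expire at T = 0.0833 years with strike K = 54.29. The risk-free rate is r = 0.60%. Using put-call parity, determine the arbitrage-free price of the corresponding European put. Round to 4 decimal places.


Answer: Put price = 5.7584

Derivation:
Put-call parity: C - P = S_0 * exp(-qT) - K * exp(-rT).
S_0 * exp(-qT) = 48.9100 * 0.99775343 = 48.80012013
K * exp(-rT) = 54.2900 * 0.99950032 = 54.26287264
P = C - S*exp(-qT) + K*exp(-rT)
P = 0.2956 - 48.80012013 + 54.26287264 = 5.7584


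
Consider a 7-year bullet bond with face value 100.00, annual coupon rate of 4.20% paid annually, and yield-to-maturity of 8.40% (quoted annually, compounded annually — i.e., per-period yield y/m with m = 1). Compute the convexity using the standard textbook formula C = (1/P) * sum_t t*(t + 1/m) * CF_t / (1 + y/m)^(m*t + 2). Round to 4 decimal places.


Answer: Convexity = 39.5004

Derivation:
Coupon per period c = face * coupon_rate / m = 4.200000
Periods per year m = 1; per-period yield y/m = 0.084000
Number of cashflows N = 7
Cashflows (t years, CF_t, discount factor 1/(1+y/m)^(m*t), PV):
  t = 1.0000: CF_t = 4.200000, DF = 0.922509, PV = 3.874539
  t = 2.0000: CF_t = 4.200000, DF = 0.851023, PV = 3.574298
  t = 3.0000: CF_t = 4.200000, DF = 0.785077, PV = 3.297323
  t = 4.0000: CF_t = 4.200000, DF = 0.724241, PV = 3.041811
  t = 5.0000: CF_t = 4.200000, DF = 0.668119, PV = 2.806098
  t = 6.0000: CF_t = 4.200000, DF = 0.616346, PV = 2.588652
  t = 7.0000: CF_t = 104.200000, DF = 0.568585, PV = 59.246506
Price P = sum_t PV_t = 78.429226
Convexity numerator sum_t t*(t + 1/m) * CF_t / (1+y/m)^(m*t + 2):
  t = 1.0000: term = 6.594645
  t = 2.0000: term = 18.250863
  t = 3.0000: term = 33.673180
  t = 4.0000: term = 51.773031
  t = 5.0000: term = 71.641648
  t = 6.0000: term = 92.526114
  t = 7.0000: term = 2823.528698
Convexity = (1/P) * sum = 3097.988179 / 78.429226 = 39.500431


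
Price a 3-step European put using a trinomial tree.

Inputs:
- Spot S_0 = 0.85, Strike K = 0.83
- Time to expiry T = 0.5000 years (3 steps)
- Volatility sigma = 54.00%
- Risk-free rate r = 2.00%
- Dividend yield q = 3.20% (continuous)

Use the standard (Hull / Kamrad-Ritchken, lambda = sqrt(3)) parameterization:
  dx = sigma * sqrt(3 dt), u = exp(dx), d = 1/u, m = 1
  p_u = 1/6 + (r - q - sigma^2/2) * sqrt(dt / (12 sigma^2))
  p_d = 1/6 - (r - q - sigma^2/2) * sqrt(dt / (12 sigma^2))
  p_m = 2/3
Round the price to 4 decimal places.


Answer: Price = V(0,0) = 0.1095

Derivation:
dt = T/N = 0.166667; dx = sigma*sqrt(3*dt) = 0.381838
u = exp(dx) = 1.464974; d = 1/u = 0.682606
p_u = 0.132228, p_m = 0.666667, p_d = 0.201105
Discount per step: exp(-r*dt) = 0.996672
Stock lattice S(k, j) with j the centered position index:
  k=0: S(0,+0) = 0.8500
  k=1: S(1,-1) = 0.5802; S(1,+0) = 0.8500; S(1,+1) = 1.2452
  k=2: S(2,-2) = 0.3961; S(2,-1) = 0.5802; S(2,+0) = 0.8500; S(2,+1) = 1.2452; S(2,+2) = 1.8242
  k=3: S(3,-3) = 0.2704; S(3,-2) = 0.3961; S(3,-1) = 0.5802; S(3,+0) = 0.8500; S(3,+1) = 1.2452; S(3,+2) = 1.8242; S(3,+3) = 2.6724
Terminal payoffs V(N, j) = max(K - S_T, 0):
  V(3,-3) = 0.559648; V(3,-2) = 0.433942; V(3,-1) = 0.249785; V(3,+0) = 0.000000; V(3,+1) = 0.000000; V(3,+2) = 0.000000; V(3,+3) = 0.000000
Backward induction: V(k, j) = exp(-r*dt) * [p_u * V(k+1, j+1) + p_m * V(k+1, j) + p_d * V(k+1, j-1)]
  V(2,-2) = exp(-r*dt) * [p_u*0.249785 + p_m*0.433942 + p_d*0.559648] = 0.433424
  V(2,-1) = exp(-r*dt) * [p_u*0.000000 + p_m*0.249785 + p_d*0.433942] = 0.252947
  V(2,+0) = exp(-r*dt) * [p_u*0.000000 + p_m*0.000000 + p_d*0.249785] = 0.050066
  V(2,+1) = exp(-r*dt) * [p_u*0.000000 + p_m*0.000000 + p_d*0.000000] = 0.000000
  V(2,+2) = exp(-r*dt) * [p_u*0.000000 + p_m*0.000000 + p_d*0.000000] = 0.000000
  V(1,-1) = exp(-r*dt) * [p_u*0.050066 + p_m*0.252947 + p_d*0.433424] = 0.261542
  V(1,+0) = exp(-r*dt) * [p_u*0.000000 + p_m*0.050066 + p_d*0.252947] = 0.083966
  V(1,+1) = exp(-r*dt) * [p_u*0.000000 + p_m*0.000000 + p_d*0.050066] = 0.010035
  V(0,+0) = exp(-r*dt) * [p_u*0.010035 + p_m*0.083966 + p_d*0.261542] = 0.109536


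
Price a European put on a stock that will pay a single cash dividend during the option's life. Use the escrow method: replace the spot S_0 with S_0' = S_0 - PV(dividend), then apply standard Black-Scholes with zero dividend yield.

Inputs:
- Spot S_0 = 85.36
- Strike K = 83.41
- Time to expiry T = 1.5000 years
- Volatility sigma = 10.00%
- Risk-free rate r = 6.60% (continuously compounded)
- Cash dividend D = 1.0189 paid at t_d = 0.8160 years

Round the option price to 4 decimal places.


Answer: Price = 0.9736

Derivation:
PV(D) = D * exp(-r * t_d) = 1.0189 * 0.94756855 = 0.96547759
S_0' = S_0 - PV(D) = 85.3600 - 0.96547759 = 84.39452241
d1 = (ln(S_0'/K) + (r + sigma^2/2)*T) / (sigma*sqrt(T)) = 0.96537896
d2 = d1 - sigma*sqrt(T) = 0.84290447
exp(-rT) = 0.90574271
N(-d1) = 0.16717752; N(-d2) = 0.19964094
P = K * exp(-rT) * N(-d2) - S_0' * N(-d1) = 83.4100 * 0.90574271 * 0.19964094 - 84.39452241 * 0.16717752 = 0.9736


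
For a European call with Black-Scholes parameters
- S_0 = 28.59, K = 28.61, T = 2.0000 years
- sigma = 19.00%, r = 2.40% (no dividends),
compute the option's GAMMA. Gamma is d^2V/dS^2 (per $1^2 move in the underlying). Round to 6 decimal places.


Answer: Gamma = 0.049489

Derivation:
d1 = 0.3103852632; d2 = 0.0416846864
phi(d1) = 0.3801809182; exp(-qT) = 1.0000000000; exp(-rT) = 0.9531337871
Gamma = exp(-qT) * phi(d1) / (S * sigma * sqrt(T)) = 1.0000000000 * 0.3801809182 / (28.5900 * 0.1900 * 1.4142135624) = 0.049489


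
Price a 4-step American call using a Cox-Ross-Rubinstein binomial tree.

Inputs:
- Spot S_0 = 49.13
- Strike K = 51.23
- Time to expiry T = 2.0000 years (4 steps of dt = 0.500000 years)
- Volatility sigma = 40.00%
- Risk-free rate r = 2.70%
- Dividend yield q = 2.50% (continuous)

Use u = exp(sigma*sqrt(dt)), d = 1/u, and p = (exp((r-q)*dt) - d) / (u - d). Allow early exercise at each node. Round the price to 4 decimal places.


dt = T/N = 0.500000
u = exp(sigma*sqrt(dt)) = 1.326896; d = 1/u = 0.753638
p = (exp((r-q)*dt) - d) / (u - d) = 0.431502
Discount per step: exp(-r*dt) = 0.986591
Stock lattice S(k, i) with i counting down-moves:
  k=0: S(0,0) = 49.1300
  k=1: S(1,0) = 65.1904; S(1,1) = 37.0263
  k=2: S(2,0) = 86.5009; S(2,1) = 49.1300; S(2,2) = 27.9044
  k=3: S(3,0) = 114.7778; S(3,1) = 65.1904; S(3,2) = 37.0263; S(3,3) = 21.0298
  k=4: S(4,0) = 152.2982; S(4,1) = 86.5009; S(4,2) = 49.1300; S(4,3) = 27.9044; S(4,4) = 15.8489
Terminal payoffs V(N, i) = max(S_T - K, 0):
  V(4,0) = 101.068239; V(4,1) = 35.270939; V(4,2) = 0.000000; V(4,3) = 0.000000; V(4,4) = 0.000000
Backward induction: V(k, i) = exp(-r*dt) * [p * V(k+1, i) + (1-p) * V(k+1, i+1)]; then take max(V_cont, immediate exercise) for American.
  V(3,0) = exp(-r*dt) * [p*101.068239 + (1-p)*35.270939] = 62.808953; exercise = 63.547788; V(3,0) = max -> 63.547788
  V(3,1) = exp(-r*dt) * [p*35.270939 + (1-p)*0.000000] = 15.015408; exercise = 13.960422; V(3,1) = max -> 15.015408
  V(3,2) = exp(-r*dt) * [p*0.000000 + (1-p)*0.000000] = 0.000000; exercise = 0.000000; V(3,2) = max -> 0.000000
  V(3,3) = exp(-r*dt) * [p*0.000000 + (1-p)*0.000000] = 0.000000; exercise = 0.000000; V(3,3) = max -> 0.000000
  V(2,0) = exp(-r*dt) * [p*63.547788 + (1-p)*15.015408] = 35.475080; exercise = 35.270939; V(2,0) = max -> 35.475080
  V(2,1) = exp(-r*dt) * [p*15.015408 + (1-p)*0.000000] = 6.392301; exercise = 0.000000; V(2,1) = max -> 6.392301
  V(2,2) = exp(-r*dt) * [p*0.000000 + (1-p)*0.000000] = 0.000000; exercise = 0.000000; V(2,2) = max -> 0.000000
  V(1,0) = exp(-r*dt) * [p*35.475080 + (1-p)*6.392301] = 18.687593; exercise = 13.960422; V(1,0) = max -> 18.687593
  V(1,1) = exp(-r*dt) * [p*6.392301 + (1-p)*0.000000] = 2.721306; exercise = 0.000000; V(1,1) = max -> 2.721306
  V(0,0) = exp(-r*dt) * [p*18.687593 + (1-p)*2.721306] = 9.481921; exercise = 0.000000; V(0,0) = max -> 9.481921

Answer: Price = V(0,0) = 9.4819


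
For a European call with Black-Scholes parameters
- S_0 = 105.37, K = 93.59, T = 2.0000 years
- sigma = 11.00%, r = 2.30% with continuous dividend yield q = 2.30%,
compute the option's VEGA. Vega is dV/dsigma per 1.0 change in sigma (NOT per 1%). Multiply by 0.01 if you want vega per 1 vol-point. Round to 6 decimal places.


Answer: Vega = 39.901548

Derivation:
d1 = 0.8398784566; d2 = 0.6843149647
phi(d1) = 0.2803724323; exp(-qT) = 0.9550419622; exp(-rT) = 0.9550419622
Vega = S * exp(-qT) * phi(d1) * sqrt(T) = 105.3700 * 0.9550419622 * 0.2803724323 * 1.4142135624 = 39.901548


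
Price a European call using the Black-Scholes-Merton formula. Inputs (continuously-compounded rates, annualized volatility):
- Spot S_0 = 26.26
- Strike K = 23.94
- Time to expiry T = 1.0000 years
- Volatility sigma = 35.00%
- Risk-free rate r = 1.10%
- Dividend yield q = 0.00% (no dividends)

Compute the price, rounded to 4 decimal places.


Answer: Price = 4.9085

Derivation:
d1 = (ln(S/K) + (r - q + 0.5*sigma^2) * T) / (sigma * sqrt(T)) = 0.47070334
d2 = d1 - sigma * sqrt(T) = 0.12070334
exp(-rT) = 0.98906028; exp(-qT) = 1.00000000
C = S_0 * exp(-qT) * N(d1) - K * exp(-rT) * N(d2)
N(d1) = 0.68107370; N(d2) = 0.54803699
C = 26.2600 * 1.00000000 * 0.68107370 - 23.9400 * 0.98906028 * 0.54803699 = 4.9085


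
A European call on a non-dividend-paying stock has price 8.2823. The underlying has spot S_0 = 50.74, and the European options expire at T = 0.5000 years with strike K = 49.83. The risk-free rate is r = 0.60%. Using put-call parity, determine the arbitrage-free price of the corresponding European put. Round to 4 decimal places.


Answer: Put price = 7.2230

Derivation:
Put-call parity: C - P = S_0 * exp(-qT) - K * exp(-rT).
S_0 * exp(-qT) = 50.7400 * 1.00000000 = 50.74000000
K * exp(-rT) = 49.8300 * 0.99700450 = 49.68073401
P = C - S*exp(-qT) + K*exp(-rT)
P = 8.2823 - 50.74000000 + 49.68073401 = 7.2230


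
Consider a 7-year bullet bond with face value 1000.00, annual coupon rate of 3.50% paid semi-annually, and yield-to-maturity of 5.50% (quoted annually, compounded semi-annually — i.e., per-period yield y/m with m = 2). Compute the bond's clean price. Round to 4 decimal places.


Answer: Price = 885.0899

Derivation:
Coupon per period c = face * coupon_rate / m = 17.500000
Periods per year m = 2; per-period yield y/m = 0.027500
Number of cashflows N = 14
Cashflows (t years, CF_t, discount factor 1/(1+y/m)^(m*t), PV):
  t = 0.5000: CF_t = 17.500000, DF = 0.973236, PV = 17.031630
  t = 1.0000: CF_t = 17.500000, DF = 0.947188, PV = 16.575796
  t = 1.5000: CF_t = 17.500000, DF = 0.921838, PV = 16.132161
  t = 2.0000: CF_t = 17.500000, DF = 0.897166, PV = 15.700400
  t = 2.5000: CF_t = 17.500000, DF = 0.873154, PV = 15.280195
  t = 3.0000: CF_t = 17.500000, DF = 0.849785, PV = 14.871236
  t = 3.5000: CF_t = 17.500000, DF = 0.827041, PV = 14.473222
  t = 4.0000: CF_t = 17.500000, DF = 0.804906, PV = 14.085861
  t = 4.5000: CF_t = 17.500000, DF = 0.783364, PV = 13.708867
  t = 5.0000: CF_t = 17.500000, DF = 0.762398, PV = 13.341963
  t = 5.5000: CF_t = 17.500000, DF = 0.741993, PV = 12.984879
  t = 6.0000: CF_t = 17.500000, DF = 0.722134, PV = 12.637352
  t = 6.5000: CF_t = 17.500000, DF = 0.702807, PV = 12.299126
  t = 7.0000: CF_t = 1017.500000, DF = 0.683997, PV = 695.967229
Price P = sum_t PV_t = 885.089919


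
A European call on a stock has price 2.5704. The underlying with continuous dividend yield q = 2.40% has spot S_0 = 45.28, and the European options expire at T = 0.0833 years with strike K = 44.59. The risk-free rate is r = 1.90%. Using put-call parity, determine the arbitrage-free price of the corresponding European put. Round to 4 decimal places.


Put-call parity: C - P = S_0 * exp(-qT) - K * exp(-rT).
S_0 * exp(-qT) = 45.2800 * 0.99800280 = 45.18956665
K * exp(-rT) = 44.5900 * 0.99841855 = 44.51948323
P = C - S*exp(-qT) + K*exp(-rT)
P = 2.5704 - 45.18956665 + 44.51948323 = 1.9003

Answer: Put price = 1.9003


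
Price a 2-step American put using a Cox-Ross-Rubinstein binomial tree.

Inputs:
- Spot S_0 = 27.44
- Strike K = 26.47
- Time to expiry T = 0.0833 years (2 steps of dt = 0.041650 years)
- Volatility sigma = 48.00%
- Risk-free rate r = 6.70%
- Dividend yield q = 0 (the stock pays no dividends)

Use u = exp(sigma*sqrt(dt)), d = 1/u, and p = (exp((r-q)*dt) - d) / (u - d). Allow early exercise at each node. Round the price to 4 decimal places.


Answer: Price = V(0,0) = 1.0128

Derivation:
dt = T/N = 0.041650
u = exp(sigma*sqrt(dt)) = 1.102919; d = 1/u = 0.906685
p = (exp((r-q)*dt) - d) / (u - d) = 0.489770
Discount per step: exp(-r*dt) = 0.997213
Stock lattice S(k, i) with i counting down-moves:
  k=0: S(0,0) = 27.4400
  k=1: S(1,0) = 30.2641; S(1,1) = 24.8794
  k=2: S(2,0) = 33.3788; S(2,1) = 27.4400; S(2,2) = 22.5578
Terminal payoffs V(N, i) = max(K - S_T, 0):
  V(2,0) = 0.000000; V(2,1) = 0.000000; V(2,2) = 3.912179
Backward induction: V(k, i) = exp(-r*dt) * [p * V(k+1, i) + (1-p) * V(k+1, i+1)]; then take max(V_cont, immediate exercise) for American.
  V(1,0) = exp(-r*dt) * [p*0.000000 + (1-p)*0.000000] = 0.000000; exercise = 0.000000; V(1,0) = max -> 0.000000
  V(1,1) = exp(-r*dt) * [p*0.000000 + (1-p)*3.912179] = 1.990549; exercise = 1.590559; V(1,1) = max -> 1.990549
  V(0,0) = exp(-r*dt) * [p*0.000000 + (1-p)*1.990549] = 1.012808; exercise = 0.000000; V(0,0) = max -> 1.012808


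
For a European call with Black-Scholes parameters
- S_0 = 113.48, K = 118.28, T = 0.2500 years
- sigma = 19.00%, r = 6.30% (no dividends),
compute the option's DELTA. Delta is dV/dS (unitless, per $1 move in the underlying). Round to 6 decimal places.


Answer: Delta = 0.411847

Derivation:
d1 = -0.2227956320; d2 = -0.3177956320
phi(d1) = 0.3891628132; exp(-qT) = 1.0000000000; exp(-rT) = 0.9843733826
N(d1) = 0.4118472839
Delta = exp(-qT) * N(d1) = 1.0000000000 * 0.4118472839 = 0.411847


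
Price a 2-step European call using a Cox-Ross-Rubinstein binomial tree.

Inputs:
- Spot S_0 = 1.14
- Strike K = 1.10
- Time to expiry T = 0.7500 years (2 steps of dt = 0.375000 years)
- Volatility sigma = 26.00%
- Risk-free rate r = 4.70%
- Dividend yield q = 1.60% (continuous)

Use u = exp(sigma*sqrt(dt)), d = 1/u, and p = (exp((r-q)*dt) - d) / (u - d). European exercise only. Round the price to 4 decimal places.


Answer: Price = V(0,0) = 0.1307

Derivation:
dt = T/N = 0.375000
u = exp(sigma*sqrt(dt)) = 1.172592; d = 1/u = 0.852811
p = (exp((r-q)*dt) - d) / (u - d) = 0.496845
Discount per step: exp(-r*dt) = 0.982529
Stock lattice S(k, i) with i counting down-moves:
  k=0: S(0,0) = 1.1400
  k=1: S(1,0) = 1.3368; S(1,1) = 0.9722
  k=2: S(2,0) = 1.5675; S(2,1) = 1.1400; S(2,2) = 0.8291
Terminal payoffs V(N, i) = max(S_T - K, 0):
  V(2,0) = 0.467469; V(2,1) = 0.040000; V(2,2) = 0.000000
Backward induction: V(k, i) = exp(-r*dt) * [p * V(k+1, i) + (1-p) * V(k+1, i+1)].
  V(1,0) = exp(-r*dt) * [p*0.467469 + (1-p)*0.040000] = 0.247976
  V(1,1) = exp(-r*dt) * [p*0.040000 + (1-p)*0.000000] = 0.019527
  V(0,0) = exp(-r*dt) * [p*0.247976 + (1-p)*0.019527] = 0.130706


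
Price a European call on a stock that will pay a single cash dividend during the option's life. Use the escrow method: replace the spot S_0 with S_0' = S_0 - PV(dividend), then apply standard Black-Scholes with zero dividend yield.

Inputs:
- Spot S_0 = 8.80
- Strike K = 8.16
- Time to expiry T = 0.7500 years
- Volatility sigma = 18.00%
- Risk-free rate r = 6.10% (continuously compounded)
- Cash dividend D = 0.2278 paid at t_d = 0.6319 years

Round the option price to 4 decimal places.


PV(D) = D * exp(-r * t_d) = 0.2278 * 0.96218754 = 0.21918632
S_0' = S_0 - PV(D) = 8.8000 - 0.21918632 = 8.58081368
d1 = (ln(S_0'/K) + (r + sigma^2/2)*T) / (sigma*sqrt(T)) = 0.69400437
d2 = d1 - sigma*sqrt(T) = 0.53811980
exp(-rT) = 0.95528075
N(d1) = 0.75616027; N(d2) = 0.70475283
C = S_0' * N(d1) - K * exp(-rT) * N(d2) = 8.58081368 * 0.75616027 - 8.1600 * 0.95528075 * 0.70475283 = 0.9949

Answer: Price = 0.9949


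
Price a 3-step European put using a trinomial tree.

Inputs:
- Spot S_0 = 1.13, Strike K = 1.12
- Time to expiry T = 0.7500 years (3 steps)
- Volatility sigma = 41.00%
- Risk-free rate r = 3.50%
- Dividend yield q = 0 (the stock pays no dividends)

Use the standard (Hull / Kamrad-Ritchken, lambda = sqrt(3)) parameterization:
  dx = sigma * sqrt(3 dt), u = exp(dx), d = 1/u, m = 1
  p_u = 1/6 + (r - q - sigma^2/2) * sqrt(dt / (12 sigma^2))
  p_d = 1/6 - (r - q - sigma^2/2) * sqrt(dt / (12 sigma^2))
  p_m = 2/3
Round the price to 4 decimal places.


dt = T/N = 0.250000; dx = sigma*sqrt(3*dt) = 0.355070
u = exp(dx) = 1.426281; d = 1/u = 0.701124
p_u = 0.149399, p_m = 0.666667, p_d = 0.183934
Discount per step: exp(-r*dt) = 0.991288
Stock lattice S(k, j) with j the centered position index:
  k=0: S(0,+0) = 1.1300
  k=1: S(1,-1) = 0.7923; S(1,+0) = 1.1300; S(1,+1) = 1.6117
  k=2: S(2,-2) = 0.5555; S(2,-1) = 0.7923; S(2,+0) = 1.1300; S(2,+1) = 1.6117; S(2,+2) = 2.2987
  k=3: S(3,-3) = 0.3895; S(3,-2) = 0.5555; S(3,-1) = 0.7923; S(3,+0) = 1.1300; S(3,+1) = 1.6117; S(3,+2) = 2.2987; S(3,+3) = 3.2786
Terminal payoffs V(N, j) = max(K - S_T, 0):
  V(3,-3) = 0.730540; V(3,-2) = 0.564520; V(3,-1) = 0.327730; V(3,+0) = 0.000000; V(3,+1) = 0.000000; V(3,+2) = 0.000000; V(3,+3) = 0.000000
Backward induction: V(k, j) = exp(-r*dt) * [p_u * V(k+1, j+1) + p_m * V(k+1, j) + p_d * V(k+1, j-1)]
  V(2,-2) = exp(-r*dt) * [p_u*0.327730 + p_m*0.564520 + p_d*0.730540] = 0.554805
  V(2,-1) = exp(-r*dt) * [p_u*0.000000 + p_m*0.327730 + p_d*0.564520] = 0.319513
  V(2,+0) = exp(-r*dt) * [p_u*0.000000 + p_m*0.000000 + p_d*0.327730] = 0.059756
  V(2,+1) = exp(-r*dt) * [p_u*0.000000 + p_m*0.000000 + p_d*0.000000] = 0.000000
  V(2,+2) = exp(-r*dt) * [p_u*0.000000 + p_m*0.000000 + p_d*0.000000] = 0.000000
  V(1,-1) = exp(-r*dt) * [p_u*0.059756 + p_m*0.319513 + p_d*0.554805] = 0.321161
  V(1,+0) = exp(-r*dt) * [p_u*0.000000 + p_m*0.059756 + p_d*0.319513] = 0.097747
  V(1,+1) = exp(-r*dt) * [p_u*0.000000 + p_m*0.000000 + p_d*0.059756] = 0.010895
  V(0,+0) = exp(-r*dt) * [p_u*0.010895 + p_m*0.097747 + p_d*0.321161] = 0.124769

Answer: Price = V(0,0) = 0.1248


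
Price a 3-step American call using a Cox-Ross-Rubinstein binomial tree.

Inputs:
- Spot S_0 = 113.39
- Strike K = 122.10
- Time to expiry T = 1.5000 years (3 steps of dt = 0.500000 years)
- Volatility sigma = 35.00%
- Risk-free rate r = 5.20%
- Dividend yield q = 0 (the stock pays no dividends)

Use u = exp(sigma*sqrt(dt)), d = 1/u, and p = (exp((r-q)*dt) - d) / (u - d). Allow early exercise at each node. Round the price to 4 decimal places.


dt = T/N = 0.500000
u = exp(sigma*sqrt(dt)) = 1.280803; d = 1/u = 0.780760
p = (exp((r-q)*dt) - d) / (u - d) = 0.491119
Discount per step: exp(-r*dt) = 0.974335
Stock lattice S(k, i) with i counting down-moves:
  k=0: S(0,0) = 113.3900
  k=1: S(1,0) = 145.2303; S(1,1) = 88.5304
  k=2: S(2,0) = 186.0114; S(2,1) = 113.3900; S(2,2) = 69.1210
  k=3: S(3,0) = 238.2440; S(3,1) = 145.2303; S(3,2) = 88.5304; S(3,3) = 53.9669
Terminal payoffs V(N, i) = max(S_T - K, 0):
  V(3,0) = 116.143992; V(3,1) = 23.130274; V(3,2) = 0.000000; V(3,3) = 0.000000
Backward induction: V(k, i) = exp(-r*dt) * [p * V(k+1, i) + (1-p) * V(k+1, i+1)]; then take max(V_cont, immediate exercise) for American.
  V(2,0) = exp(-r*dt) * [p*116.143992 + (1-p)*23.130274] = 67.045083; exercise = 63.911398; V(2,0) = max -> 67.045083
  V(2,1) = exp(-r*dt) * [p*23.130274 + (1-p)*0.000000] = 11.068180; exercise = 0.000000; V(2,1) = max -> 11.068180
  V(2,2) = exp(-r*dt) * [p*0.000000 + (1-p)*0.000000] = 0.000000; exercise = 0.000000; V(2,2) = max -> 0.000000
  V(1,0) = exp(-r*dt) * [p*67.045083 + (1-p)*11.068180] = 37.569896; exercise = 23.130274; V(1,0) = max -> 37.569896
  V(1,1) = exp(-r*dt) * [p*11.068180 + (1-p)*0.000000] = 5.296288; exercise = 0.000000; V(1,1) = max -> 5.296288
  V(0,0) = exp(-r*dt) * [p*37.569896 + (1-p)*5.296288] = 20.603760; exercise = 0.000000; V(0,0) = max -> 20.603760

Answer: Price = V(0,0) = 20.6038


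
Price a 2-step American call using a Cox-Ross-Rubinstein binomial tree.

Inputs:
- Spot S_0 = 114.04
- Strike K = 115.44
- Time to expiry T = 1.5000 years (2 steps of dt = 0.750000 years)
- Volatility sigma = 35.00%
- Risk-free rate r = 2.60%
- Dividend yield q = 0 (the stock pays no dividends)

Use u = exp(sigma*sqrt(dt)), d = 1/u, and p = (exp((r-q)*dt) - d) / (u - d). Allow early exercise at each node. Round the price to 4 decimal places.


dt = T/N = 0.750000
u = exp(sigma*sqrt(dt)) = 1.354062; d = 1/u = 0.738519
p = (exp((r-q)*dt) - d) / (u - d) = 0.456788
Discount per step: exp(-r*dt) = 0.980689
Stock lattice S(k, i) with i counting down-moves:
  k=0: S(0,0) = 114.0400
  k=1: S(1,0) = 154.4172; S(1,1) = 84.2207
  k=2: S(2,0) = 209.0905; S(2,1) = 114.0400; S(2,2) = 62.1985
Terminal payoffs V(N, i) = max(S_T - K, 0):
  V(2,0) = 93.650474; V(2,1) = 0.000000; V(2,2) = 0.000000
Backward induction: V(k, i) = exp(-r*dt) * [p * V(k+1, i) + (1-p) * V(k+1, i+1)]; then take max(V_cont, immediate exercise) for American.
  V(1,0) = exp(-r*dt) * [p*93.650474 + (1-p)*0.000000] = 41.952304; exercise = 38.977219; V(1,0) = max -> 41.952304
  V(1,1) = exp(-r*dt) * [p*0.000000 + (1-p)*0.000000] = 0.000000; exercise = 0.000000; V(1,1) = max -> 0.000000
  V(0,0) = exp(-r*dt) * [p*41.952304 + (1-p)*0.000000] = 18.793240; exercise = 0.000000; V(0,0) = max -> 18.793240

Answer: Price = V(0,0) = 18.7932


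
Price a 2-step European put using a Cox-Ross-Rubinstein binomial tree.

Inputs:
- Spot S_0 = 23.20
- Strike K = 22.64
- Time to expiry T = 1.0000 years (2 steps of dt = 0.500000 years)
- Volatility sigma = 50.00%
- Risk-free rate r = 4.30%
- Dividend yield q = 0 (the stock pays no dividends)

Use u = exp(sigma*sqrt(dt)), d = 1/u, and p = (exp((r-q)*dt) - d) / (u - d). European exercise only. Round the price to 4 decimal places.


Answer: Price = V(0,0) = 3.3333

Derivation:
dt = T/N = 0.500000
u = exp(sigma*sqrt(dt)) = 1.424119; d = 1/u = 0.702189
p = (exp((r-q)*dt) - d) / (u - d) = 0.442625
Discount per step: exp(-r*dt) = 0.978729
Stock lattice S(k, i) with i counting down-moves:
  k=0: S(0,0) = 23.2000
  k=1: S(1,0) = 33.0396; S(1,1) = 16.2908
  k=2: S(2,0) = 47.0523; S(2,1) = 23.2000; S(2,2) = 11.4392
Terminal payoffs V(N, i) = max(K - S_T, 0):
  V(2,0) = 0.000000; V(2,1) = 0.000000; V(2,2) = 11.200806
Backward induction: V(k, i) = exp(-r*dt) * [p * V(k+1, i) + (1-p) * V(k+1, i+1)].
  V(1,0) = exp(-r*dt) * [p*0.000000 + (1-p)*0.000000] = 0.000000
  V(1,1) = exp(-r*dt) * [p*0.000000 + (1-p)*11.200806] = 6.110260
  V(0,0) = exp(-r*dt) * [p*0.000000 + (1-p)*6.110260] = 3.333267
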